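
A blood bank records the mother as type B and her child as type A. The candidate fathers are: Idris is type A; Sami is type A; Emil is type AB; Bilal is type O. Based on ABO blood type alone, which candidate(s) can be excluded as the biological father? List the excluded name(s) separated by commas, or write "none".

A candidate is excluded only if no genotype consistent with his phenotype could produce a type A child with a type B mother.
Bilal (type O): no genotype consistent with that phenotype can produce a type-A child with a type-B mother.

Bilal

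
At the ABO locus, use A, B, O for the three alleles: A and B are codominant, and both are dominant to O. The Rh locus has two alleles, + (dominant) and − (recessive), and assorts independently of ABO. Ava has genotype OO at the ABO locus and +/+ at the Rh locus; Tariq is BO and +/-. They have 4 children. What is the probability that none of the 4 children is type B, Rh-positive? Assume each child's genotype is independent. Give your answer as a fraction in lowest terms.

ABO cross OO × BO → 1/2 O, 1/2 B.
Rh cross +/+ × +/- → 1 Rh+; so P(type B, Rh-positive) = 1/2 × 1 = 1/2 per child.
P(not type B, Rh-positive) = 1/2 for one child; (1/2)^4 = 1/16.

1/16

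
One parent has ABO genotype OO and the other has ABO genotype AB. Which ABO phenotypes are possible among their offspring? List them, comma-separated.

A, B

Gametes from OO × AB give offspring ABO genotypes AO, BO, i.e. phenotypes A, B.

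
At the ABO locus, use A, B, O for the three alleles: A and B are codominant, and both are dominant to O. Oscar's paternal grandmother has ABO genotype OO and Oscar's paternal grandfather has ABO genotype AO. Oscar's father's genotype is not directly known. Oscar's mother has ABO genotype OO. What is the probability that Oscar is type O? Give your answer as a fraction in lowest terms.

Oscar's father's ABO genotype from OO × AO: 1/2 AO, 1/2 OO.
Crossing each possibility with the mother OO and summing P(type O): 1/2·1/2 + 1/2·1 = 3/4.

3/4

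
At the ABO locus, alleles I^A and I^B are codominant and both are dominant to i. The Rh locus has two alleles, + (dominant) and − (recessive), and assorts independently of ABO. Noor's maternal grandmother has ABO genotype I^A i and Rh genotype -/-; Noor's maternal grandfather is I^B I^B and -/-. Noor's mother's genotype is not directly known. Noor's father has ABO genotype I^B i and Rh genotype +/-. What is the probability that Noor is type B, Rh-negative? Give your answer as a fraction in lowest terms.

5/16

Noor's mother's ABO genotype from I^A i × I^B I^B: 1/2 I^A I^B, 1/2 I^B i.
Crossing each possibility with the father I^B i and summing P(type B): 1/2·1/2 + 1/2·3/4 = 5/8.
Similarly for Rh via the mother's Rh distribution: P(Rh-) = 1/2.
Independent loci: 5/8 × 1/2 = 5/16.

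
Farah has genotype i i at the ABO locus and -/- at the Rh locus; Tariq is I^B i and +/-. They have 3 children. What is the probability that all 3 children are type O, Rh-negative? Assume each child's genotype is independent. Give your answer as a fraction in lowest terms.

1/64

ABO cross i i × I^B i → 1/2 O, 1/2 B.
Rh cross -/- × +/- → 1/2 Rh+, 1/2 Rh-; so P(type O, Rh-negative) = 1/2 × 1/2 = 1/4 per child.
All 3 independent: (1/4)^3 = 1/64.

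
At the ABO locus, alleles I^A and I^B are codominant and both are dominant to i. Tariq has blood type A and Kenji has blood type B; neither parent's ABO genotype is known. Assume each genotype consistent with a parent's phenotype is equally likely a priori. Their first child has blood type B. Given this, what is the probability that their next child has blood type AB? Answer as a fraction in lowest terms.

5/12

Possible genotypes: Tariq ∈ {I^A I^A, I^A i}; Kenji ∈ {I^B I^B, I^B i}.
Weight each parental genotype pair by prior × P(type-B child):
  I^A i × I^B I^B: posterior weight 2/3; P(next child type AB) = 1/2.
  I^A i × I^B i: posterior weight 1/3; P(next child type AB) = 1/4.
Weighted sum = 5/12.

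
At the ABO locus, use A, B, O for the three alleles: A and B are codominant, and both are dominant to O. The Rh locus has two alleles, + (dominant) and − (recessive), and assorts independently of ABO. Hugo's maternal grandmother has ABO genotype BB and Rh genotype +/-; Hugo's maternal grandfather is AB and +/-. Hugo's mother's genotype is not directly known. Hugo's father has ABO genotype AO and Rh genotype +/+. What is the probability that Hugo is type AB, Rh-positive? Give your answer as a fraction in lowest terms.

Hugo's mother's ABO genotype from BB × AB: 1/2 AB, 1/2 BB.
Crossing each possibility with the father AO and summing P(type AB): 1/2·1/4 + 1/2·1/2 = 3/8.
Similarly for Rh via the mother's Rh distribution: P(Rh+) = 1.
Independent loci: 3/8 × 1 = 3/8.

3/8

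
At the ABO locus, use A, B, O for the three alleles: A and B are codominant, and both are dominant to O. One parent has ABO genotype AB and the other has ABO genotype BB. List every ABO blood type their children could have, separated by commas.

B, AB

Gametes from AB × BB give offspring ABO genotypes AB, BB, i.e. phenotypes B, AB.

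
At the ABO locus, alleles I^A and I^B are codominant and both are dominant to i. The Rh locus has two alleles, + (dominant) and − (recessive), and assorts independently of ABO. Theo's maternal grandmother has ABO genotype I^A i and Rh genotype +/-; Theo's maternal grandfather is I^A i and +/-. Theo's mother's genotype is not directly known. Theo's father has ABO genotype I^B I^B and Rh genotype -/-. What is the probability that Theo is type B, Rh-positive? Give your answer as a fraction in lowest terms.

Theo's mother's ABO genotype from I^A i × I^A i: 1/4 I^A I^A, 1/2 I^A i, 1/4 i i.
Crossing each possibility with the father I^B I^B and summing P(type B): 1/4·0 + 1/2·1/2 + 1/4·1 = 1/2.
Similarly for Rh via the mother's Rh distribution: P(Rh+) = 1/2.
Independent loci: 1/2 × 1/2 = 1/4.

1/4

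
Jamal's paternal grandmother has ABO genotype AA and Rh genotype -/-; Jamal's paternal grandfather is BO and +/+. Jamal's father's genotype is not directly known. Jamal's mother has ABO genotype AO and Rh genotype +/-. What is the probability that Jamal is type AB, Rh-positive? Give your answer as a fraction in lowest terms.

3/32

Jamal's father's ABO genotype from AA × BO: 1/2 AB, 1/2 AO.
Crossing each possibility with the mother AO and summing P(type AB): 1/2·1/4 + 1/2·0 = 1/8.
Similarly for Rh via the father's Rh distribution: P(Rh+) = 3/4.
Independent loci: 1/8 × 3/4 = 3/32.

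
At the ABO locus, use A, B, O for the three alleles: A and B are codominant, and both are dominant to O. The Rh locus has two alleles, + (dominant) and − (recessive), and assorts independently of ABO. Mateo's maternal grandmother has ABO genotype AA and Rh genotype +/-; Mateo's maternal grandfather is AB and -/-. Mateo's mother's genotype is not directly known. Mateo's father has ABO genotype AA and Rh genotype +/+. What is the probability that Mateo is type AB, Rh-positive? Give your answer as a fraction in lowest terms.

1/4

Mateo's mother's ABO genotype from AA × AB: 1/2 AA, 1/2 AB.
Crossing each possibility with the father AA and summing P(type AB): 1/2·0 + 1/2·1/2 = 1/4.
Similarly for Rh via the mother's Rh distribution: P(Rh+) = 1.
Independent loci: 1/4 × 1 = 1/4.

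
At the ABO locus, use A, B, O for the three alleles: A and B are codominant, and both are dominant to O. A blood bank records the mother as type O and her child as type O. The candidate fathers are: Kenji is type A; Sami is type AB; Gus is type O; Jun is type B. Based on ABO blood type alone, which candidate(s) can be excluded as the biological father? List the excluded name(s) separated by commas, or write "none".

A candidate is excluded only if no genotype consistent with his phenotype could produce a type O child with a type O mother.
Sami (type AB): no genotype consistent with that phenotype can produce a type-O child with a type-O mother.

Sami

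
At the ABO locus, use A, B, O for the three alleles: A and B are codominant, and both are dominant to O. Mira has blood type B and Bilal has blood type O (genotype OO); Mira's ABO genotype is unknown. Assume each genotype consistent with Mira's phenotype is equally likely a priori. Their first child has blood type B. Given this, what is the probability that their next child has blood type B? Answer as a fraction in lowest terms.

5/6

Possible genotypes: Mira ∈ {BB, BO}; Bilal ∈ {OO}.
Weight each parental genotype pair by prior × P(type-B child):
  BB × OO: posterior weight 2/3; P(next child type B) = 1.
  BO × OO: posterior weight 1/3; P(next child type B) = 1/2.
Weighted sum = 5/6.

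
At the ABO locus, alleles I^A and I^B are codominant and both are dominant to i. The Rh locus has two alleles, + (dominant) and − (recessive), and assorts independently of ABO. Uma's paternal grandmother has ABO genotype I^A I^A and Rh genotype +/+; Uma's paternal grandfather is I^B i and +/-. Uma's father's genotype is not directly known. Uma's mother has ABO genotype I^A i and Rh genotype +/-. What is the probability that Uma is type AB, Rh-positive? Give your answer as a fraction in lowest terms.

Uma's father's ABO genotype from I^A I^A × I^B i: 1/2 I^A I^B, 1/2 I^A i.
Crossing each possibility with the mother I^A i and summing P(type AB): 1/2·1/4 + 1/2·0 = 1/8.
Similarly for Rh via the father's Rh distribution: P(Rh+) = 7/8.
Independent loci: 1/8 × 7/8 = 7/64.

7/64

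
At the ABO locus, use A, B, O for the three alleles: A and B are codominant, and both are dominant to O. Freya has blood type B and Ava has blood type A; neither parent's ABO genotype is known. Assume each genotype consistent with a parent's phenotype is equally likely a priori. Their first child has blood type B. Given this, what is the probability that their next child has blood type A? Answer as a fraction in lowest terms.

Possible genotypes: Freya ∈ {BB, BO}; Ava ∈ {AA, AO}.
Weight each parental genotype pair by prior × P(type-B child):
  BB × AO: posterior weight 2/3; P(next child type A) = 0.
  BO × AO: posterior weight 1/3; P(next child type A) = 1/4.
Weighted sum = 1/12.

1/12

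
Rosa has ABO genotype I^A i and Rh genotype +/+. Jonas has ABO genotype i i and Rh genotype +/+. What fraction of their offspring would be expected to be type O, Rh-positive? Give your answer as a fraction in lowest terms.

ABO cross I^A i × i i → offspring phenotypes: 1/2 O, 1/2 A.
Rh cross +/+ × +/+ → 1 Rh+.
Independent loci: P(type O, Rh-positive) = 1/2 × 1 = 1/2.

1/2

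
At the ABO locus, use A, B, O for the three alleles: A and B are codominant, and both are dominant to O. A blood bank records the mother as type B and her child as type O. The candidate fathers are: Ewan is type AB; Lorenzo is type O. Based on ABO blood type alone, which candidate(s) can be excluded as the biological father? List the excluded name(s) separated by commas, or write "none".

A candidate is excluded only if no genotype consistent with his phenotype could produce a type O child with a type B mother.
Ewan (type AB): no genotype consistent with that phenotype can produce a type-O child with a type-B mother.

Ewan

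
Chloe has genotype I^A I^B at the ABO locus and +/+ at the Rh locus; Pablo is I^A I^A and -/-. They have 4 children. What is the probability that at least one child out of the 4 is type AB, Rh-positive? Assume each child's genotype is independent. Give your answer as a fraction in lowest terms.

15/16

ABO cross I^A I^B × I^A I^A → 1/2 A, 1/2 AB.
Rh cross +/+ × -/- → 1 Rh+; so P(type AB, Rh-positive) = 1/2 × 1 = 1/2 per child.
P(none) = (1/2)^4 = 1/16; P(at least one) = 1 − 1/16 = 15/16.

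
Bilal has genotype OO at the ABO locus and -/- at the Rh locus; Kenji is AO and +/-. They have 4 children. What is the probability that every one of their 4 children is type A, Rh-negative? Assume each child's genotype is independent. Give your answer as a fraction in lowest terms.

1/256

ABO cross OO × AO → 1/2 O, 1/2 A.
Rh cross -/- × +/- → 1/2 Rh+, 1/2 Rh-; so P(type A, Rh-negative) = 1/2 × 1/2 = 1/4 per child.
All 4 independent: (1/4)^4 = 1/256.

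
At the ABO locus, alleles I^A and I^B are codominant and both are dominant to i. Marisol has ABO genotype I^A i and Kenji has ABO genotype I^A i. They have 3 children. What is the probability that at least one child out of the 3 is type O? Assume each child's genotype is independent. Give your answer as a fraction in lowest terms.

ABO cross I^A i × I^A i → 1/4 O, 3/4 A.
So P(type O) = 1/4 per child.
P(none) = (3/4)^3 = 27/64; P(at least one) = 1 − 27/64 = 37/64.

37/64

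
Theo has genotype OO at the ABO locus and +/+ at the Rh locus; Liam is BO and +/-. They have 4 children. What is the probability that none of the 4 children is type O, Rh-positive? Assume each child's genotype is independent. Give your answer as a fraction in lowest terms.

ABO cross OO × BO → 1/2 O, 1/2 B.
Rh cross +/+ × +/- → 1 Rh+; so P(type O, Rh-positive) = 1/2 × 1 = 1/2 per child.
P(not type O, Rh-positive) = 1/2 for one child; (1/2)^4 = 1/16.

1/16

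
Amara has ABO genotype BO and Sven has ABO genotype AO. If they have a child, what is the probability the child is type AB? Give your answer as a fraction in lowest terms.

1/4

ABO cross BO × AO → offspring phenotypes: 1/4 O, 1/4 A, 1/4 B, 1/4 AB.
So P(type AB) = 1/4.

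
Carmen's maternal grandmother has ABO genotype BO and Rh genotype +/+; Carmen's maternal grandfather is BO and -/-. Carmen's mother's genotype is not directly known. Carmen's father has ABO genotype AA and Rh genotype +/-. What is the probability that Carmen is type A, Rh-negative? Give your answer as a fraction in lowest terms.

1/8

Carmen's mother's ABO genotype from BO × BO: 1/4 BB, 1/2 BO, 1/4 OO.
Crossing each possibility with the father AA and summing P(type A): 1/4·0 + 1/2·1/2 + 1/4·1 = 1/2.
Similarly for Rh via the mother's Rh distribution: P(Rh-) = 1/4.
Independent loci: 1/2 × 1/4 = 1/8.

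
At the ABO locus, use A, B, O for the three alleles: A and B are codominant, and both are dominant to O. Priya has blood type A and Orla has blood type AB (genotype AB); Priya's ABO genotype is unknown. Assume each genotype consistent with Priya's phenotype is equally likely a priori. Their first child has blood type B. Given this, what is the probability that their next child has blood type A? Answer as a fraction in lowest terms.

Possible genotypes: Priya ∈ {AA, AO}; Orla ∈ {AB}.
Weight each parental genotype pair by prior × P(type-B child):
  AO × AB: posterior weight 1; P(next child type A) = 1/2.
Weighted sum = 1/2.

1/2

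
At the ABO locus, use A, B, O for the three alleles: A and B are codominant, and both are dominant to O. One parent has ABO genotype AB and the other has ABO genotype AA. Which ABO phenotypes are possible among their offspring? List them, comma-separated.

Gametes from AB × AA give offspring ABO genotypes AA, AB, i.e. phenotypes A, AB.

A, AB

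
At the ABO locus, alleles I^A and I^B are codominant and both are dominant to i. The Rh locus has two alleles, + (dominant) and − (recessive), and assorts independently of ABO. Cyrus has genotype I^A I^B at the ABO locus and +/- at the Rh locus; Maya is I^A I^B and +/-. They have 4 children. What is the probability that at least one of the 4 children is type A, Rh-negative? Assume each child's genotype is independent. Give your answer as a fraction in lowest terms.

14911/65536

ABO cross I^A I^B × I^A I^B → 1/4 A, 1/4 B, 1/2 AB.
Rh cross +/- × +/- → 3/4 Rh+, 1/4 Rh-; so P(type A, Rh-negative) = 1/4 × 1/4 = 1/16 per child.
P(none) = (15/16)^4 = 50625/65536; P(at least one) = 1 − 50625/65536 = 14911/65536.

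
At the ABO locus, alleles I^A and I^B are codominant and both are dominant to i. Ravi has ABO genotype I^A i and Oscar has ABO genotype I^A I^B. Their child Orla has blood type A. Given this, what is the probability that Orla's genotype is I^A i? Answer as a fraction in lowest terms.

1/2

Cross I^A i × I^A I^B → 1/4 I^A I^A, 1/4 I^A I^B, 1/4 I^A i, 1/4 I^B i.
Type-A genotypes among offspring: I^A I^A (1/4), I^A i (1/4); total 1/2.
P(I^A i | type A) = (1/4) / (1/2) = 1/2.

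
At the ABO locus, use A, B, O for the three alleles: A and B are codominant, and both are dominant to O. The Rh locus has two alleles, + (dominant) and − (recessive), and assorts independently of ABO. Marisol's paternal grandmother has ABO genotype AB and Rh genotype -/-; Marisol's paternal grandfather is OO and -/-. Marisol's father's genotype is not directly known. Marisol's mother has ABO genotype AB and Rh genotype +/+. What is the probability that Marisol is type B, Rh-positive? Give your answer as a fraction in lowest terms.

Marisol's father's ABO genotype from AB × OO: 1/2 AO, 1/2 BO.
Crossing each possibility with the mother AB and summing P(type B): 1/2·1/4 + 1/2·1/2 = 3/8.
Similarly for Rh via the father's Rh distribution: P(Rh+) = 1.
Independent loci: 3/8 × 1 = 3/8.

3/8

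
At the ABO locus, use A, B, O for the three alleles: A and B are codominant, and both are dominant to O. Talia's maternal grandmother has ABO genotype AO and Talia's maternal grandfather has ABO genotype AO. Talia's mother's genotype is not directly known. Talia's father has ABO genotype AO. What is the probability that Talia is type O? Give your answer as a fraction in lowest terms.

Talia's mother's ABO genotype from AO × AO: 1/4 AA, 1/2 AO, 1/4 OO.
Crossing each possibility with the father AO and summing P(type O): 1/4·0 + 1/2·1/4 + 1/4·1/2 = 1/4.

1/4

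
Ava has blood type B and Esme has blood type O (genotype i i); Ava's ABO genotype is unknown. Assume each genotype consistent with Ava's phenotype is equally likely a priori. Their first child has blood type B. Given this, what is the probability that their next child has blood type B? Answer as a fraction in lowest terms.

Possible genotypes: Ava ∈ {I^B I^B, I^B i}; Esme ∈ {i i}.
Weight each parental genotype pair by prior × P(type-B child):
  I^B I^B × i i: posterior weight 2/3; P(next child type B) = 1.
  I^B i × i i: posterior weight 1/3; P(next child type B) = 1/2.
Weighted sum = 5/6.

5/6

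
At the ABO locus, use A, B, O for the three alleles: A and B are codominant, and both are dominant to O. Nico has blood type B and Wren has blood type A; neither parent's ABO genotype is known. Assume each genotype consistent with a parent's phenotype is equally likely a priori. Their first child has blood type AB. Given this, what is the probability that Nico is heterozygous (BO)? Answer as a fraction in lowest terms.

Possible genotypes: Nico ∈ {BB, BO}; Wren ∈ {AA, AO}.
Weight each parental genotype pair by prior × P(type-AB child):
  BB × AA: posterior weight 4/9.
  BB × AO: posterior weight 2/9.
  BO × AA: posterior weight 2/9.
  BO × AO: posterior weight 1/9.
Sum the posterior weight over pairs where Nico is BO: 1/3.

1/3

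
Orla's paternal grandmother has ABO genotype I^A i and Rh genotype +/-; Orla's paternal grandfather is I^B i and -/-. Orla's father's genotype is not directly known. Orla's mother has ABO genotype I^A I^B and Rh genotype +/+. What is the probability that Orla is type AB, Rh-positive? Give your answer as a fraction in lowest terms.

Orla's father's ABO genotype from I^A i × I^B i: 1/4 I^A I^B, 1/4 I^A i, 1/4 I^B i, 1/4 i i.
Crossing each possibility with the mother I^A I^B and summing P(type AB): 1/4·1/2 + 1/4·1/4 + 1/4·1/4 + 1/4·0 = 1/4.
Similarly for Rh via the father's Rh distribution: P(Rh+) = 1.
Independent loci: 1/4 × 1 = 1/4.

1/4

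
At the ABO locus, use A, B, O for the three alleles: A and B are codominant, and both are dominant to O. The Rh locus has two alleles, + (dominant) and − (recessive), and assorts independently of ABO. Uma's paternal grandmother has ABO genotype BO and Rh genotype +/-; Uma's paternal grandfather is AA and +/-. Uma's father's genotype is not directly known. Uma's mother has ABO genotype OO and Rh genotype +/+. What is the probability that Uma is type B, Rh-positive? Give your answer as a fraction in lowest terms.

1/4

Uma's father's ABO genotype from BO × AA: 1/2 AB, 1/2 AO.
Crossing each possibility with the mother OO and summing P(type B): 1/2·1/2 + 1/2·0 = 1/4.
Similarly for Rh via the father's Rh distribution: P(Rh+) = 1.
Independent loci: 1/4 × 1 = 1/4.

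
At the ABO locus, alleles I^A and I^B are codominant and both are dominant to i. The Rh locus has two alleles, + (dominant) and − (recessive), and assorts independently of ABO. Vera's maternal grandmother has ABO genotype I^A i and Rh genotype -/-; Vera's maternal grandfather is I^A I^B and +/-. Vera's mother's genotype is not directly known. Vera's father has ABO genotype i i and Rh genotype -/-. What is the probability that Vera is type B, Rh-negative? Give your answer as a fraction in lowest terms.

3/16

Vera's mother's ABO genotype from I^A i × I^A I^B: 1/4 I^A I^A, 1/4 I^A I^B, 1/4 I^A i, 1/4 I^B i.
Crossing each possibility with the father i i and summing P(type B): 1/4·0 + 1/4·1/2 + 1/4·0 + 1/4·1/2 = 1/4.
Similarly for Rh via the mother's Rh distribution: P(Rh-) = 3/4.
Independent loci: 1/4 × 3/4 = 3/16.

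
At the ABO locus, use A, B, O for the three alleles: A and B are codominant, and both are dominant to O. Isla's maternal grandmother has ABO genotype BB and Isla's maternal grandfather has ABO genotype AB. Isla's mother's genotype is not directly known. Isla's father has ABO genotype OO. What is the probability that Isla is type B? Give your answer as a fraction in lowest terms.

Isla's mother's ABO genotype from BB × AB: 1/2 AB, 1/2 BB.
Crossing each possibility with the father OO and summing P(type B): 1/2·1/2 + 1/2·1 = 3/4.

3/4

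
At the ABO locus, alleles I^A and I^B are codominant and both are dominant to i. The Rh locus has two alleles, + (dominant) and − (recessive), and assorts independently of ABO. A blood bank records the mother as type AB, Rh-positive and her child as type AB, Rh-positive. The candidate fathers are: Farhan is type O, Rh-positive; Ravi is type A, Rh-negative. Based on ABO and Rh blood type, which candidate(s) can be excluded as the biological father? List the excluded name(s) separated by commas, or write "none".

Farhan

A candidate is excluded only if no genotype consistent with his phenotype could produce a type AB, Rh-positive child with a type AB, Rh-positive mother.
Farhan (type O, Rh+): no genotype consistent with that phenotype can produce a type-AB Rh+ child with a type-AB mother.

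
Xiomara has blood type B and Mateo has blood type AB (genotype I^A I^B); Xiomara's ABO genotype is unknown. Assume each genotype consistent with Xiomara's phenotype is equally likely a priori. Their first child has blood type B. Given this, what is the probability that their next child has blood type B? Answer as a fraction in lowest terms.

Possible genotypes: Xiomara ∈ {I^B I^B, I^B i}; Mateo ∈ {I^A I^B}.
Weight each parental genotype pair by prior × P(type-B child):
  I^B I^B × I^A I^B: posterior weight 1/2; P(next child type B) = 1/2.
  I^B i × I^A I^B: posterior weight 1/2; P(next child type B) = 1/2.
Weighted sum = 1/2.

1/2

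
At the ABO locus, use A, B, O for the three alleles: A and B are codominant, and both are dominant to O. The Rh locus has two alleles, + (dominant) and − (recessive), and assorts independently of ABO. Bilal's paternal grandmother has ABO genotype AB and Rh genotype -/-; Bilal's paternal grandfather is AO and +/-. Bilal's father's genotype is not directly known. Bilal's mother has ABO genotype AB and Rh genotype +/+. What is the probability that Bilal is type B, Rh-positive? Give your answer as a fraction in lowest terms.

Bilal's father's ABO genotype from AB × AO: 1/4 AA, 1/4 AB, 1/4 AO, 1/4 BO.
Crossing each possibility with the mother AB and summing P(type B): 1/4·0 + 1/4·1/4 + 1/4·1/4 + 1/4·1/2 = 1/4.
Similarly for Rh via the father's Rh distribution: P(Rh+) = 1.
Independent loci: 1/4 × 1 = 1/4.

1/4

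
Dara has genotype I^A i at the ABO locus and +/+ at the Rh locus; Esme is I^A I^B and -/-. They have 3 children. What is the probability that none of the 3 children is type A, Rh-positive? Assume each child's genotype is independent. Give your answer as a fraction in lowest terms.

1/8

ABO cross I^A i × I^A I^B → 1/2 A, 1/4 B, 1/4 AB.
Rh cross +/+ × -/- → 1 Rh+; so P(type A, Rh-positive) = 1/2 × 1 = 1/2 per child.
P(not type A, Rh-positive) = 1/2 for one child; (1/2)^3 = 1/8.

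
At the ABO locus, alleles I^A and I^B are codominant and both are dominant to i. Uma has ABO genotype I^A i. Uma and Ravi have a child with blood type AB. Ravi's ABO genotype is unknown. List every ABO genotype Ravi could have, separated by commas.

For each candidate genotype of Ravi, check whether crossing it with I^A i can produce every observed child phenotype.
  I^A I^A → possible child types {A} ✗
  I^A I^B → possible child types {A, B, AB} ✓
  I^A i → possible child types {O, A} ✗
  I^B I^B → possible child types {B, AB} ✓
  I^B i → possible child types {O, A, B, AB} ✓
  i i → possible child types {O, A} ✗

I^A I^B, I^B I^B, I^B i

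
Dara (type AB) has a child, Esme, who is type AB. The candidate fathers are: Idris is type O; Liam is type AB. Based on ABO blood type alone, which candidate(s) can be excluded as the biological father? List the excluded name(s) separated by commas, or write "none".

A candidate is excluded only if no genotype consistent with his phenotype could produce a type AB child with a type AB mother.
Idris (type O): no genotype consistent with that phenotype can produce a type-AB child with a type-AB mother.

Idris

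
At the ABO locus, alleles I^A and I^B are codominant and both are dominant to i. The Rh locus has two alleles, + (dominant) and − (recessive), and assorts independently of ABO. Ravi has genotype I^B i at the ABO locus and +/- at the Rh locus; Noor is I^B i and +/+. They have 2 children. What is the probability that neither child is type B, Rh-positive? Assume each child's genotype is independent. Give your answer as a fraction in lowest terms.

1/16

ABO cross I^B i × I^B i → 1/4 O, 3/4 B.
Rh cross +/- × +/+ → 1 Rh+; so P(type B, Rh-positive) = 3/4 × 1 = 3/4 per child.
P(not type B, Rh-positive) = 1/4 for one child; (1/4)^2 = 1/16.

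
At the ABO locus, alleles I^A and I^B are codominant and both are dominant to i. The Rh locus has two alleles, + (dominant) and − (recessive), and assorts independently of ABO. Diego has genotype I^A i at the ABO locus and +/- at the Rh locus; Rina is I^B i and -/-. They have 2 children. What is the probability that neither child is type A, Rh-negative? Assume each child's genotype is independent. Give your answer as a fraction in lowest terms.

ABO cross I^A i × I^B i → 1/4 O, 1/4 A, 1/4 B, 1/4 AB.
Rh cross +/- × -/- → 1/2 Rh+, 1/2 Rh-; so P(type A, Rh-negative) = 1/4 × 1/2 = 1/8 per child.
P(not type A, Rh-negative) = 7/8 for one child; (7/8)^2 = 49/64.

49/64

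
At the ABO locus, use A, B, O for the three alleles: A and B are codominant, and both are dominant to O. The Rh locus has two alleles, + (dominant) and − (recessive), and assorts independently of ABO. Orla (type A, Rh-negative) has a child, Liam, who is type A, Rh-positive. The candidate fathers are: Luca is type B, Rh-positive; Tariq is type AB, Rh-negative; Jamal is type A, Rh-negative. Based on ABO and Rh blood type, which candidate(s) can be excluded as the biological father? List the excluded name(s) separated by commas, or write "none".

A candidate is excluded only if no genotype consistent with his phenotype could produce a type A, Rh-positive child with a type A, Rh-negative mother.
Tariq (type AB, Rh-): no genotype consistent with that phenotype can produce a type-A Rh+ child with a type-A mother.
Jamal (type A, Rh-): no genotype consistent with that phenotype can produce a type-A Rh+ child with a type-A mother.

Tariq, Jamal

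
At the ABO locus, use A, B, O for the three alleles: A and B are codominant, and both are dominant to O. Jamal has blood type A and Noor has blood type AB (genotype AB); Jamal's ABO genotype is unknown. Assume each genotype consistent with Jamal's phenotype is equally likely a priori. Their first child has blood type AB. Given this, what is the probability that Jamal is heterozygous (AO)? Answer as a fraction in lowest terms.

Possible genotypes: Jamal ∈ {AA, AO}; Noor ∈ {AB}.
Weight each parental genotype pair by prior × P(type-AB child):
  AA × AB: posterior weight 2/3.
  AO × AB: posterior weight 1/3.
Sum the posterior weight over pairs where Jamal is AO: 1/3.

1/3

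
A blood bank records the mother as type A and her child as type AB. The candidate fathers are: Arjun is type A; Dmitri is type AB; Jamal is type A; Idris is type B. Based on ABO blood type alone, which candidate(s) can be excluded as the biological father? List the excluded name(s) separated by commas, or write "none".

A candidate is excluded only if no genotype consistent with his phenotype could produce a type AB child with a type A mother.
Arjun (type A): no genotype consistent with that phenotype can produce a type-AB child with a type-A mother.
Jamal (type A): no genotype consistent with that phenotype can produce a type-AB child with a type-A mother.

Arjun, Jamal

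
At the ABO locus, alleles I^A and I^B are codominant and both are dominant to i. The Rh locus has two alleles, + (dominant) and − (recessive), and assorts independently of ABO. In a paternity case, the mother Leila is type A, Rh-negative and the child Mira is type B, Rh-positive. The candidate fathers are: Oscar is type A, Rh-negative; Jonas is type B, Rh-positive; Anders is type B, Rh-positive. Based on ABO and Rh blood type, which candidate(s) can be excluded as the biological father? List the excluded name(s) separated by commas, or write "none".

Oscar

A candidate is excluded only if no genotype consistent with his phenotype could produce a type B, Rh-positive child with a type A, Rh-negative mother.
Oscar (type A, Rh-): no genotype consistent with that phenotype can produce a type-B Rh+ child with a type-A mother.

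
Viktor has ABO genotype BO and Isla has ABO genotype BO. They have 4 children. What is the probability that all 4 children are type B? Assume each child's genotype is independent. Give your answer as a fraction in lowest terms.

ABO cross BO × BO → 1/4 O, 3/4 B.
So P(type B) = 3/4 per child.
All 4 independent: (3/4)^4 = 81/256.

81/256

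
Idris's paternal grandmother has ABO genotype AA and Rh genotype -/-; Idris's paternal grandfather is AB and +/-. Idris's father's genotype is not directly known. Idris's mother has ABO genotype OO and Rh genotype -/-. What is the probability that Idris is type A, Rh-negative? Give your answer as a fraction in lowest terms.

9/16

Idris's father's ABO genotype from AA × AB: 1/2 AA, 1/2 AB.
Crossing each possibility with the mother OO and summing P(type A): 1/2·1 + 1/2·1/2 = 3/4.
Similarly for Rh via the father's Rh distribution: P(Rh-) = 3/4.
Independent loci: 3/4 × 3/4 = 9/16.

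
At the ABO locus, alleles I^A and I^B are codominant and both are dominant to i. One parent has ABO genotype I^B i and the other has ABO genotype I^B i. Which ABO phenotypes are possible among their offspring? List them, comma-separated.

O, B

Gametes from I^B i × I^B i give offspring ABO genotypes I^B I^B, I^B i, i i, i.e. phenotypes O, B.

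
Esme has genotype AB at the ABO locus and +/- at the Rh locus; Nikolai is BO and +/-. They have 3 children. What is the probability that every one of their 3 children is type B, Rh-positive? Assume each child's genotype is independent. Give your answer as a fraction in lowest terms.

27/512

ABO cross AB × BO → 1/4 A, 1/2 B, 1/4 AB.
Rh cross +/- × +/- → 3/4 Rh+, 1/4 Rh-; so P(type B, Rh-positive) = 1/2 × 3/4 = 3/8 per child.
All 3 independent: (3/8)^3 = 27/512.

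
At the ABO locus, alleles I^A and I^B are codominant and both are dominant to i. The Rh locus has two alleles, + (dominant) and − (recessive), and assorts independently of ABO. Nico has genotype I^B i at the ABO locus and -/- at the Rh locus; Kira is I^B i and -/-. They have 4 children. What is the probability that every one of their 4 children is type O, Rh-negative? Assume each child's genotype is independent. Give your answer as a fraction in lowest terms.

ABO cross I^B i × I^B i → 1/4 O, 3/4 B.
Rh cross -/- × -/- → 1 Rh-; so P(type O, Rh-negative) = 1/4 × 1 = 1/4 per child.
All 4 independent: (1/4)^4 = 1/256.

1/256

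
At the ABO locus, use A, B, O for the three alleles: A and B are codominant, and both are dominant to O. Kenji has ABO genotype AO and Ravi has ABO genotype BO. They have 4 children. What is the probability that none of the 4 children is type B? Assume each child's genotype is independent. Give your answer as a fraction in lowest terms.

ABO cross AO × BO → 1/4 O, 1/4 A, 1/4 B, 1/4 AB.
So P(type B) = 1/4 per child.
P(not type B) = 3/4 for one child; (3/4)^4 = 81/256.

81/256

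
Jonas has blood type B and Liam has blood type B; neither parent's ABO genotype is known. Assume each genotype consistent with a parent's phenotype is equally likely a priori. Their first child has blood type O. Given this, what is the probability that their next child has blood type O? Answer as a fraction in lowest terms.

1/4

Possible genotypes: Jonas ∈ {I^B I^B, I^B i}; Liam ∈ {I^B I^B, I^B i}.
Weight each parental genotype pair by prior × P(type-O child):
  I^B i × I^B i: posterior weight 1; P(next child type O) = 1/4.
Weighted sum = 1/4.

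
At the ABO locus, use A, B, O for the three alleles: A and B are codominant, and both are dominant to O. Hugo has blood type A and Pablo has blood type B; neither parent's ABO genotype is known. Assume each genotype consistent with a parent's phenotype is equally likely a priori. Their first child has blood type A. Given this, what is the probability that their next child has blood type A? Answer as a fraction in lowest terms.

5/12

Possible genotypes: Hugo ∈ {AA, AO}; Pablo ∈ {BB, BO}.
Weight each parental genotype pair by prior × P(type-A child):
  AA × BO: posterior weight 2/3; P(next child type A) = 1/2.
  AO × BO: posterior weight 1/3; P(next child type A) = 1/4.
Weighted sum = 5/12.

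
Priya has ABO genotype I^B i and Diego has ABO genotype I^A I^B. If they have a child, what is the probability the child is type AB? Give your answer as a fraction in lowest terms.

1/4

ABO cross I^B i × I^A I^B → offspring phenotypes: 1/4 A, 1/2 B, 1/4 AB.
So P(type AB) = 1/4.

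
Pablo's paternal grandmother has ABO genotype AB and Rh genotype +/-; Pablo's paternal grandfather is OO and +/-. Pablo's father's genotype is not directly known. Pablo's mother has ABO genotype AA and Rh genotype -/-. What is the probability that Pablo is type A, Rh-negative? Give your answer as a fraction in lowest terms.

3/8

Pablo's father's ABO genotype from AB × OO: 1/2 AO, 1/2 BO.
Crossing each possibility with the mother AA and summing P(type A): 1/2·1 + 1/2·1/2 = 3/4.
Similarly for Rh via the father's Rh distribution: P(Rh-) = 1/2.
Independent loci: 3/4 × 1/2 = 3/8.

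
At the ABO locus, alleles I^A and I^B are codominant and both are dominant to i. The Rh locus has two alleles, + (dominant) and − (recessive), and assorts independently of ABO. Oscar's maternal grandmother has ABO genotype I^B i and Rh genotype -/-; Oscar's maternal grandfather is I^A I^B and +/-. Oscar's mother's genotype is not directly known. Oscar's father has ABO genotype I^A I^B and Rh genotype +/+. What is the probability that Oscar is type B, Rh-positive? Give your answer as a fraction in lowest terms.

3/8

Oscar's mother's ABO genotype from I^B i × I^A I^B: 1/4 I^A I^B, 1/4 I^A i, 1/4 I^B I^B, 1/4 I^B i.
Crossing each possibility with the father I^A I^B and summing P(type B): 1/4·1/4 + 1/4·1/4 + 1/4·1/2 + 1/4·1/2 = 3/8.
Similarly for Rh via the mother's Rh distribution: P(Rh+) = 1.
Independent loci: 3/8 × 1 = 3/8.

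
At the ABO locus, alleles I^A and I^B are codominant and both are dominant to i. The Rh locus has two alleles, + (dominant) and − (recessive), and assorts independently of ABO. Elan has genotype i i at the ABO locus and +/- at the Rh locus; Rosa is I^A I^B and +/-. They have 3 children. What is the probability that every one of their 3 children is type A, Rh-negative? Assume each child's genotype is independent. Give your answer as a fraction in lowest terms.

ABO cross i i × I^A I^B → 1/2 A, 1/2 B.
Rh cross +/- × +/- → 3/4 Rh+, 1/4 Rh-; so P(type A, Rh-negative) = 1/2 × 1/4 = 1/8 per child.
All 3 independent: (1/8)^3 = 1/512.

1/512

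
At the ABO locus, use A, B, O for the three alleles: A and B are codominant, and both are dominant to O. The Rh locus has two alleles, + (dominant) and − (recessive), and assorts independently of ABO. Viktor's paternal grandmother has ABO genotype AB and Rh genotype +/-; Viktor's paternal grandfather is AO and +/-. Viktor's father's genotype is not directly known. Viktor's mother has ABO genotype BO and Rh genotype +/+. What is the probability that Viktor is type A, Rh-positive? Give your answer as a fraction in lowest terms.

Viktor's father's ABO genotype from AB × AO: 1/4 AA, 1/4 AB, 1/4 AO, 1/4 BO.
Crossing each possibility with the mother BO and summing P(type A): 1/4·1/2 + 1/4·1/4 + 1/4·1/4 + 1/4·0 = 1/4.
Similarly for Rh via the father's Rh distribution: P(Rh+) = 1.
Independent loci: 1/4 × 1 = 1/4.

1/4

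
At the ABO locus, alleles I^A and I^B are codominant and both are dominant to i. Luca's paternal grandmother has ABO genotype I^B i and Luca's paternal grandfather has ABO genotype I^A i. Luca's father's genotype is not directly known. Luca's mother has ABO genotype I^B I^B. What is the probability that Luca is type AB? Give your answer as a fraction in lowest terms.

Luca's father's ABO genotype from I^B i × I^A i: 1/4 I^A I^B, 1/4 I^A i, 1/4 I^B i, 1/4 i i.
Crossing each possibility with the mother I^B I^B and summing P(type AB): 1/4·1/2 + 1/4·1/2 + 1/4·0 + 1/4·0 = 1/4.

1/4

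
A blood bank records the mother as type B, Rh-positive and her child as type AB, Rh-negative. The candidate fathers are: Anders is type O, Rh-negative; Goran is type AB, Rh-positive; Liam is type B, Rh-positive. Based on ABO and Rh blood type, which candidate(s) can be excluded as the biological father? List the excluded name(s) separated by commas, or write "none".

Anders, Liam

A candidate is excluded only if no genotype consistent with his phenotype could produce a type AB, Rh-negative child with a type B, Rh-positive mother.
Anders (type O, Rh-): no genotype consistent with that phenotype can produce a type-AB Rh- child with a type-B mother.
Liam (type B, Rh+): no genotype consistent with that phenotype can produce a type-AB Rh- child with a type-B mother.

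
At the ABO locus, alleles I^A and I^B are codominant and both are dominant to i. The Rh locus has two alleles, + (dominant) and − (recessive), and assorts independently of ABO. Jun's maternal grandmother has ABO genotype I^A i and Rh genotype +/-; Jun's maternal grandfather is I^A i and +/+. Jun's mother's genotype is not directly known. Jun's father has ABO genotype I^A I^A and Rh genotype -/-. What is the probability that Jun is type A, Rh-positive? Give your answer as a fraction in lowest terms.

3/4

Jun's mother's ABO genotype from I^A i × I^A i: 1/4 I^A I^A, 1/2 I^A i, 1/4 i i.
Crossing each possibility with the father I^A I^A and summing P(type A): 1/4·1 + 1/2·1 + 1/4·1 = 1.
Similarly for Rh via the mother's Rh distribution: P(Rh+) = 3/4.
Independent loci: 1 × 3/4 = 3/4.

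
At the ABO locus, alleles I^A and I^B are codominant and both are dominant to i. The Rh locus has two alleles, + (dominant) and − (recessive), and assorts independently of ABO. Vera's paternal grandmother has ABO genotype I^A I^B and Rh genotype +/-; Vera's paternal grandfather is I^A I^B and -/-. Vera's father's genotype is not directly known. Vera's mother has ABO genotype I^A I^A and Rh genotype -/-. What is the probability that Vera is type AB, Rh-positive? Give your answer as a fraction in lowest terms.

Vera's father's ABO genotype from I^A I^B × I^A I^B: 1/4 I^A I^A, 1/2 I^A I^B, 1/4 I^B I^B.
Crossing each possibility with the mother I^A I^A and summing P(type AB): 1/4·0 + 1/2·1/2 + 1/4·1 = 1/2.
Similarly for Rh via the father's Rh distribution: P(Rh+) = 1/4.
Independent loci: 1/2 × 1/4 = 1/8.

1/8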